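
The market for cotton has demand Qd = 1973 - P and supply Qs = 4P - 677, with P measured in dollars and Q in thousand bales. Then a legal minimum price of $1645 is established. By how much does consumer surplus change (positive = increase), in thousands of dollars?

Without the control the market clears where 1973 - P = 4P - 677, i.e. P* = 530 and Q* = 1443.
Because the floor (1645) lies above the market-clearing price, it is binding.
At P = 1645: Qd = 1973 - 1645 = 328 and Qs = 4·1645 - 677 = 5903.
Consumer surplus without the control is ½ · (1973 - 530) · 1443 = 1041124.5.
With the floor, consumers buy 328 units at 1645, so CS = ½ · (1973 - 1645) · 328 = 53792.
Change in consumer surplus = 53792 - 1041124.5 = -987332.5.

-987332.5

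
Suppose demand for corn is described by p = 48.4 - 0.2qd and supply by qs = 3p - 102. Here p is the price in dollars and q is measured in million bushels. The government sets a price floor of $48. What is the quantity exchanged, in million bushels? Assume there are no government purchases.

Rearranging demand gives qd = 242 - 5p. Equilibrium: 242 - 5p = 3p - 102, so 344 = 8p and p* = 43, q* = 27.
Since 48 > 43, the floor is binding.
At p = 48: qd = 242 - 5·48 = 2 and qs = 3·48 - 102 = 42.
The quantity actually transacted is the short side, demand: 2.

2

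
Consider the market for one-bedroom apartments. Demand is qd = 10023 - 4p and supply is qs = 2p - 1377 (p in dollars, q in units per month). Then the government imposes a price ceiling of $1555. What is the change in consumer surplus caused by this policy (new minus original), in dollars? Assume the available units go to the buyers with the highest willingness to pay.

Equilibrium: 10023 - 4p = 2p - 1377, so 11400 = 6p and p* = 1900, q* = 2423.
Since 1555 < 1900, the ceiling is binding.
At p = 1555: qd = 10023 - 4·1555 = 3803 and qs = 2·1555 - 1377 = 1733.
Consumer surplus without the control is ½ · (2505.75 - 1900) · 2423 = 733866.125.
With the ceiling, 1733 units are sold at 1555 (assume they go to the highest-value buyers). The demand price at q = 1733 is 2072.5, so CS = ½ · [(2505.75 - 1555) + (2072.5 - 1555)] · 1733 = 1272238.625.
Change in consumer surplus = 1272238.625 - 733866.125 = 538372.5.

538372.5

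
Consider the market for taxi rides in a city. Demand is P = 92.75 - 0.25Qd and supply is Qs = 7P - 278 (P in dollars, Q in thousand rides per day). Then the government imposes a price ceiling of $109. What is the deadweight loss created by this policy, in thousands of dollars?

Rearranging demand gives Qd = 371 - 4P. Without the control the market clears where 371 - 4P = 7P - 278, i.e. P* = 59 and Q* = 135.
Since 109 is above P* = 59, the ceiling does not bind and the free-market outcome prevails.
Since the control does not bind, no trades are prevented and deadweight loss is zero.

0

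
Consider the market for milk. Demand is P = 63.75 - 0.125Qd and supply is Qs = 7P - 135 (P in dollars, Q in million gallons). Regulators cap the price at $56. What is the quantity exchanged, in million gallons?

166

Rearranging demand gives Qd = 510 - 8P. Equilibrium: 510 - 8P = 7P - 135, so 645 = 15P and P* = 43, Q* = 166.
Since 56 is above P* = 43, the ceiling does not bind and the free-market outcome prevails.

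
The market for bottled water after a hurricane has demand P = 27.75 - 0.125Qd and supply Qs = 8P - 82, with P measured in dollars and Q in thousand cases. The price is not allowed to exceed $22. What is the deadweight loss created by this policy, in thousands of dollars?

Rearranging demand gives Qd = 222 - 8P. Equilibrium: 222 - 8P = 8P - 82, so 304 = 16P and P* = 19, Q* = 70.
The ceiling of 22 is above the equilibrium price 19, so it is not binding; the market clears at P* = 19, Q* = 70.
Since the control does not bind, no trades are prevented and deadweight loss is zero.

0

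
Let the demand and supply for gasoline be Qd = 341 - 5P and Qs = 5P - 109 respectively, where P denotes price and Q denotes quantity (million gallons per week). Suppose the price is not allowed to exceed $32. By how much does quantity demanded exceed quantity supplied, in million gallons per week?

In a free market, 341 - 5P = 5P - 109 gives the equilibrium P* = 45, Q* = 116.
Since 32 < 45, the ceiling is binding.
At P = 32: Qd = 341 - 5·32 = 181 and Qs = 5·32 - 109 = 51.
Shortage = Qd - Qs = 181 - 51 = 130.

130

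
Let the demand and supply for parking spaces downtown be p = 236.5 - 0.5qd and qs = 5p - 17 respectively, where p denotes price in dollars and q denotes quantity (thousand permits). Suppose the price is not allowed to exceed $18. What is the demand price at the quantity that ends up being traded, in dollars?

200

Rearranging demand gives qd = 473 - 2p. Without the control the market clears where 473 - 2p = 5p - 17, i.e. p* = 70 and q* = 333.
Since 18 < 70, the ceiling is binding.
At p = 18: qd = 473 - 2·18 = 437 and qs = 5·18 - 17 = 73.
Only 73 units reach the market. On the demand curve, the marginal buyer's willingness to pay at q = 73 is (473 - 73)/2 = 200.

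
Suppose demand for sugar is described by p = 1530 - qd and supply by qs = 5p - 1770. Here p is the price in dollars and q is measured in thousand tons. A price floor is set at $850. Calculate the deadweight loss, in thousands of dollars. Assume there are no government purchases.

54000

Rearranging demand gives qd = 1530 - p. Equilibrium: 1530 - p = 5p - 1770, so 3300 = 6p and p* = 550, q* = 980.
The floor of 850 is above the equilibrium price 550, so it binds.
At p = 850: qd = 1530 - 850 = 680 and qs = 5·850 - 1770 = 2480.
Quantity traded falls to 680. At q = 680 the demand price is 1530 - 680 = 850 and the supply price is (1770 + 680)/5 = 490.
Deadweight loss = ½ · (850 - 490) · (980 - 680) = ½ · 360 · 300 = 54000.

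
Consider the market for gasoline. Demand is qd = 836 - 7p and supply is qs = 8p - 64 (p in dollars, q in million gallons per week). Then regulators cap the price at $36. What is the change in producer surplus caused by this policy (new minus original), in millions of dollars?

Without the control the market clears where 836 - 7p = 8p - 64, i.e. p* = 60 and q* = 416.
The ceiling of 36 is below the equilibrium price 60, so it binds.
At p = 36: qd = 836 - 7·36 = 584 and qs = 8·36 - 64 = 224.
Producer surplus without the control is ½ · (60 - 8) · 416 = 10816.
With the ceiling, producers sell 224 units at 36, so PS = ½ · (36 - 8) · 224 = 3136.
Change in producer surplus = 3136 - 10816 = -7680.

-7680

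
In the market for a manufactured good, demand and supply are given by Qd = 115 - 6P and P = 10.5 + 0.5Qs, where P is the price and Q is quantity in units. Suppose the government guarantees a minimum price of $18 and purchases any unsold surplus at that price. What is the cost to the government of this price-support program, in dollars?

144

Rearranging supply gives Qs = 2P - 21. Equilibrium: 115 - 6P = 2P - 21, so 136 = 8P and P* = 17, Q* = 13.
Because the floor (18) lies above the market-clearing price, it is binding.
At P = 18: Qd = 115 - 6·18 = 7 and Qs = 2·18 - 21 = 15.
Surplus = Qs - Qd = 8.
Government expenditure = surplus × support price = 8 × 18 = 144.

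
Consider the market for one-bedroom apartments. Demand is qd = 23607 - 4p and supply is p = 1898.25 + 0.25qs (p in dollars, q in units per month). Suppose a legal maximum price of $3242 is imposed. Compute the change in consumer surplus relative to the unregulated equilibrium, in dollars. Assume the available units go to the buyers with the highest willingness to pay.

2670822

Rearranging supply gives qs = 4p - 7593. Equilibrium: 23607 - 4p = 4p - 7593, so 31200 = 8p and p* = 3900, q* = 8007.
The ceiling of 3242 is below the equilibrium price 3900, so it binds.
At p = 3242: qd = 23607 - 4·3242 = 10639 and qs = 4·3242 - 7593 = 5375.
Consumer surplus without the control is ½ · (5901.75 - 3900) · 8007 = 8014006.125.
With the ceiling, 5375 units are sold at 3242 (assume they go to the highest-value buyers). The demand price at q = 5375 is 4558, so CS = ½ · [(5901.75 - 3242) + (4558 - 3242)] · 5375 = 10684828.125.
Change in consumer surplus = 10684828.125 - 8014006.125 = 2670822.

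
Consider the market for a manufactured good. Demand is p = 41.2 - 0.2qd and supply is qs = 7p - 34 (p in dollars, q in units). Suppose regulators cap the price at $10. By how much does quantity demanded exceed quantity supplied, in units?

Rearranging demand gives qd = 206 - 5p. Equilibrium: 206 - 5p = 7p - 34, so 240 = 12p and p* = 20, q* = 106.
Because the ceiling (10) lies below the market-clearing price, it is binding.
At p = 10: qd = 206 - 5·10 = 156 and qs = 7·10 - 34 = 36.
Shortage = qd - qs = 156 - 36 = 120.

120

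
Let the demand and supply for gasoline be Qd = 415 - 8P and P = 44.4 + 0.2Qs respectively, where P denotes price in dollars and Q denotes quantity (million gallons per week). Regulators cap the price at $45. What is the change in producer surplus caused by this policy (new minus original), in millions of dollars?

Rearranging supply gives Qs = 5P - 222. Without the control the market clears where 415 - 8P = 5P - 222, i.e. P* = 49 and Q* = 23.
The ceiling of 45 is below the equilibrium price 49, so it binds.
At P = 45: Qd = 415 - 8·45 = 55 and Qs = 5·45 - 222 = 3.
Producer surplus without the control is ½ · (49 - 44.4) · 23 = 52.9.
With the ceiling, producers sell 3 units at 45, so PS = ½ · (45 - 44.4) · 3 = 0.9.
Change in producer surplus = 0.9 - 52.9 = -52.

-52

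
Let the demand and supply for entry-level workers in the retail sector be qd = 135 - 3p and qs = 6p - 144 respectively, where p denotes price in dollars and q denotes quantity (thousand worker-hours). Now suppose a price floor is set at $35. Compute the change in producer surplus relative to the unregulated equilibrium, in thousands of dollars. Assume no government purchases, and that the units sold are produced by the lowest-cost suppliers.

108

Without the control the market clears where 135 - 3p = 6p - 144, i.e. p* = 31 and q* = 42.
Because the floor (35) lies above the market-clearing price, it is binding.
At p = 35: qd = 135 - 3·35 = 30 and qs = 6·35 - 144 = 66.
Producer surplus without the control is ½ · (31 - 24) · 42 = 147.
With the floor, 30 units are sold at 35. The supply price at q = 30 is 29, so PS = ½ · [(35 - 24) + (35 - 29)] · 30 = 255.
Change in producer surplus = 255 - 147 = 108.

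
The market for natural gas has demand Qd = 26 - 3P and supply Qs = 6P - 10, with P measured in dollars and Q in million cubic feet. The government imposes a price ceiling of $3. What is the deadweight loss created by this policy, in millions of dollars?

Equilibrium: 26 - 3P = 6P - 10, so 36 = 9P and P* = 4, Q* = 14.
The ceiling of 3 is below the equilibrium price 4, so it binds.
At P = 3: Qd = 26 - 3·3 = 17 and Qs = 6·3 - 10 = 8.
Quantity traded falls to 8. At Q = 8 the demand price is (26 - 8)/3 = 6 and the supply price is (10 + 8)/6 = 3.
Deadweight loss = ½ · (6 - 3) · (14 - 8) = ½ · 3 · 6 = 9.

9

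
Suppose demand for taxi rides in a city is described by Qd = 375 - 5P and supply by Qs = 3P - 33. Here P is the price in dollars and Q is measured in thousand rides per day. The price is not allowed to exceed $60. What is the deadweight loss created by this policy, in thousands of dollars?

0

Equilibrium: 375 - 5P = 3P - 33, so 408 = 8P and P* = 51, Q* = 120.
The ceiling of 60 is above the equilibrium price 51, so it is not binding; the market clears at P* = 51, Q* = 120.
Since the control does not bind, no trades are prevented and deadweight loss is zero.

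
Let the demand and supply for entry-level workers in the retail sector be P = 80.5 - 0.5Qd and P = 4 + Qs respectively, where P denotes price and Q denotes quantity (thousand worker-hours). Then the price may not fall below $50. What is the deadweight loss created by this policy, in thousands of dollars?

Rearranging demand gives Qd = 161 - 2P; rearranging supply gives Qs = P - 4. Equilibrium: 161 - 2P = P - 4, so 165 = 3P and P* = 55, Q* = 51.
The floor of 50 is below the equilibrium price 55, so it is not binding; the market clears at P* = 55, Q* = 51.
Since the control does not bind, no trades are prevented and deadweight loss is zero.

0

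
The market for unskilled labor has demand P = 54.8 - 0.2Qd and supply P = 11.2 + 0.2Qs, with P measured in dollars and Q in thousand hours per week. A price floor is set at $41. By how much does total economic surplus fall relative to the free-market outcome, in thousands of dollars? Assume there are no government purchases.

320

Rearranging demand gives Qd = 274 - 5P; rearranging supply gives Qs = 5P - 56. In a free market, 274 - 5P = 5P - 56 gives the equilibrium P* = 33, Q* = 109.
The floor of 41 is above the equilibrium price 33, so it binds.
At P = 41: Qd = 274 - 5·41 = 69 and Qs = 5·41 - 56 = 149.
Quantity traded falls to 69. At Q = 69 the demand price is (274 - 69)/5 = 41 and the supply price is (56 + 69)/5 = 25.
Deadweight loss = ½ · (41 - 25) · (109 - 69) = ½ · 16 · 40 = 320.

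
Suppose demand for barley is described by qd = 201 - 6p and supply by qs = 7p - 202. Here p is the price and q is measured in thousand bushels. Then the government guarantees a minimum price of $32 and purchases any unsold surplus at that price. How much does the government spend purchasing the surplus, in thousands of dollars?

416

Setting quantity demanded equal to quantity supplied, 201 - 6p = 7p - 202, gives p* = 31 and q* = 15.
The floor of 32 is above the equilibrium price 31, so it binds.
At p = 32: qd = 201 - 6·32 = 9 and qs = 7·32 - 202 = 22.
Surplus = qs - qd = 13.
Government expenditure = surplus × support price = 13 × 32 = 416.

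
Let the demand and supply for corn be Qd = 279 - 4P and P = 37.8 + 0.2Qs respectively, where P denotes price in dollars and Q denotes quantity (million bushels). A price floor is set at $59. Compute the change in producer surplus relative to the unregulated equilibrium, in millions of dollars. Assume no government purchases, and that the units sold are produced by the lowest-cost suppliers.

Rearranging supply gives Qs = 5P - 189. Without the control the market clears where 279 - 4P = 5P - 189, i.e. P* = 52 and Q* = 71.
Because the floor (59) lies above the market-clearing price, it is binding.
At P = 59: Qd = 279 - 4·59 = 43 and Qs = 5·59 - 189 = 106.
Producer surplus without the control is ½ · (52 - 37.8) · 71 = 504.1.
With the floor, 43 units are sold at 59. The supply price at Q = 43 is 46.4, so PS = ½ · [(59 - 37.8) + (59 - 46.4)] · 43 = 726.7.
Change in producer surplus = 726.7 - 504.1 = 222.6.

222.6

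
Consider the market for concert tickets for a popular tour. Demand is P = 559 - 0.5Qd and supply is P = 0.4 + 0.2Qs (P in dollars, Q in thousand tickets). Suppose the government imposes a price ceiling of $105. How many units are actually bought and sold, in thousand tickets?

523

Rearranging demand gives Qd = 1118 - 2P; rearranging supply gives Qs = 5P - 2. In a free market, 1118 - 2P = 5P - 2 gives the equilibrium P* = 160, Q* = 798.
The ceiling of 105 is below the equilibrium price 160, so it binds.
At P = 105: Qd = 1118 - 2·105 = 908 and Qs = 5·105 - 2 = 523.
The quantity actually transacted is the short side, supply: 523.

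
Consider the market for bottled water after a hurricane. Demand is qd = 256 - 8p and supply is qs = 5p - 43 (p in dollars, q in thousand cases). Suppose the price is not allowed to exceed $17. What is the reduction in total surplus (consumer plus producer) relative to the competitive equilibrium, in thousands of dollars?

Without the control the market clears where 256 - 8p = 5p - 43, i.e. p* = 23 and q* = 72.
The ceiling of 17 is below the equilibrium price 23, so it binds.
At p = 17: qd = 256 - 8·17 = 120 and qs = 5·17 - 43 = 42.
Quantity traded falls to 42. At q = 42 the demand price is (256 - 42)/8 = 26.75 and the supply price is (43 + 42)/5 = 17.
Deadweight loss = ½ · (26.75 - 17) · (72 - 42) = ½ · 9.75 · 30 = 146.25.

146.25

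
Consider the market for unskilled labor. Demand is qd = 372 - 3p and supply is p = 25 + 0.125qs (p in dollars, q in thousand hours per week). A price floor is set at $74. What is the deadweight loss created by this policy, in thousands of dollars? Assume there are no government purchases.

998.25

Rearranging supply gives qs = 8p - 200. Without the control the market clears where 372 - 3p = 8p - 200, i.e. p* = 52 and q* = 216.
Because the floor (74) lies above the market-clearing price, it is binding.
At p = 74: qd = 372 - 3·74 = 150 and qs = 8·74 - 200 = 392.
Quantity traded falls to 150. At q = 150 the demand price is (372 - 150)/3 = 74 and the supply price is (200 + 150)/8 = 43.75.
Deadweight loss = ½ · (74 - 43.75) · (216 - 150) = ½ · 30.25 · 66 = 998.25.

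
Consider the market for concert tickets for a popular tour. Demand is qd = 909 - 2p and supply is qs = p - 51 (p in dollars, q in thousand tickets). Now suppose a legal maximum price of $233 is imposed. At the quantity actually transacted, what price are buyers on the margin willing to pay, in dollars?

Setting quantity demanded equal to quantity supplied, 909 - 2p = p - 51, gives p* = 320 and q* = 269.
Because the ceiling (233) lies below the market-clearing price, it is binding.
At p = 233: qd = 909 - 2·233 = 443 and qs = 233 - 51 = 182.
Only 182 units reach the market. On the demand curve, the marginal buyer's willingness to pay at q = 182 is (909 - 182)/2 = 363.5.

363.5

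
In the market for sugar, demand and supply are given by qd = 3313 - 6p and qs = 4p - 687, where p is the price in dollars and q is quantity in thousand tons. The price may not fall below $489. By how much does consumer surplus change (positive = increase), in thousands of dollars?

Without the control the market clears where 3313 - 6p = 4p - 687, i.e. p* = 400 and q* = 913.
The floor of 489 is above the equilibrium price 400, so it binds.
At p = 489: qd = 3313 - 6·489 = 379 and qs = 4·489 - 687 = 1269.
Consumer surplus without the control is ½ · (3313/6 - 400) · 913 = 833569/12.
With the floor, consumers buy 379 units at 489, so CS = ½ · (3313/6 - 489) · 379 = 143641/12.
Change in consumer surplus = 143641/12 - 833569/12 = -57494.

-57494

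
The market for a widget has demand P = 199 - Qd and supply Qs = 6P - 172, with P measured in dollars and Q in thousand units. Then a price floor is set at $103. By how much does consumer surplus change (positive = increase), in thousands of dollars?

Rearranging demand gives Qd = 199 - P. Without the control the market clears where 199 - P = 6P - 172, i.e. P* = 53 and Q* = 146.
The floor of 103 is above the equilibrium price 53, so it binds.
At P = 103: Qd = 199 - 103 = 96 and Qs = 6·103 - 172 = 446.
Consumer surplus without the control is ½ · (199 - 53) · 146 = 10658.
With the floor, consumers buy 96 units at 103, so CS = ½ · (199 - 103) · 96 = 4608.
Change in consumer surplus = 4608 - 10658 = -6050.

-6050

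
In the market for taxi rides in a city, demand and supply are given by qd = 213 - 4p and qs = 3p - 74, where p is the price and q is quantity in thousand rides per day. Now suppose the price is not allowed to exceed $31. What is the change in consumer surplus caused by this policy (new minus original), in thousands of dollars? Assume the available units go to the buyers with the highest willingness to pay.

77.5

Equilibrium: 213 - 4p = 3p - 74, so 287 = 7p and p* = 41, q* = 49.
The ceiling of 31 is below the equilibrium price 41, so it binds.
At p = 31: qd = 213 - 4·31 = 89 and qs = 3·31 - 74 = 19.
Consumer surplus without the control is ½ · (53.25 - 41) · 49 = 300.125.
With the ceiling, 19 units are sold at 31 (assume they go to the highest-value buyers). The demand price at q = 19 is 48.5, so CS = ½ · [(53.25 - 31) + (48.5 - 31)] · 19 = 377.625.
Change in consumer surplus = 377.625 - 300.125 = 77.5.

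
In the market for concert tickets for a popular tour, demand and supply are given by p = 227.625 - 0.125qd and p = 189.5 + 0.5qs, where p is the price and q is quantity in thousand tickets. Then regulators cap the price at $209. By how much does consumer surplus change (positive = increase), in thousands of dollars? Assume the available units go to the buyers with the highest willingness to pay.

Rearranging demand gives qd = 1821 - 8p; rearranging supply gives qs = 2p - 379. Equilibrium: 1821 - 8p = 2p - 379, so 2200 = 10p and p* = 220, q* = 61.
Since 209 < 220, the ceiling is binding.
At p = 209: qd = 1821 - 8·209 = 149 and qs = 2·209 - 379 = 39.
Consumer surplus without the control is ½ · (227.625 - 220) · 61 = 232.5625.
With the ceiling, 39 units are sold at 209 (assume they go to the highest-value buyers). The demand price at q = 39 is 222.75, so CS = ½ · [(227.625 - 209) + (222.75 - 209)] · 39 = 631.3125.
Change in consumer surplus = 631.3125 - 232.5625 = 398.75.

398.75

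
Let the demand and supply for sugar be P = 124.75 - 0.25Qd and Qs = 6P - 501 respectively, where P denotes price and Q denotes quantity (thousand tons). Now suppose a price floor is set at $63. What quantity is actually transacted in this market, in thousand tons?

99

Rearranging demand gives Qd = 499 - 4P. Equilibrium: 499 - 4P = 6P - 501, so 1000 = 10P and P* = 100, Q* = 99.
The floor of 63 is below the equilibrium price 100, so it is not binding; the market clears at P* = 100, Q* = 99.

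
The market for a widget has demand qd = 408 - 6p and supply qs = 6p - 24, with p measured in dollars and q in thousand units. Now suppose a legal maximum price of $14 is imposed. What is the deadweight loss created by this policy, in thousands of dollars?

2904

Setting quantity demanded equal to quantity supplied, 408 - 6p = 6p - 24, gives p* = 36 and q* = 192.
Because the ceiling (14) lies below the market-clearing price, it is binding.
At p = 14: qd = 408 - 6·14 = 324 and qs = 6·14 - 24 = 60.
Quantity traded falls to 60. At q = 60 the demand price is (408 - 60)/6 = 58 and the supply price is (24 + 60)/6 = 14.
Deadweight loss = ½ · (58 - 14) · (192 - 60) = ½ · 44 · 132 = 2904.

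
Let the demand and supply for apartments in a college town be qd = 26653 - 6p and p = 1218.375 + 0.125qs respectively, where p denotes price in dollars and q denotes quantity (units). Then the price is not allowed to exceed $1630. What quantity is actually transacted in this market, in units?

Rearranging supply gives qs = 8p - 9747. In a free market, 26653 - 6p = 8p - 9747 gives the equilibrium p* = 2600, q* = 11053.
The ceiling of 1630 is below the equilibrium price 2600, so it binds.
At p = 1630: qd = 26653 - 6·1630 = 16873 and qs = 8·1630 - 9747 = 3293.
The quantity actually transacted is the short side, supply: 3293.

3293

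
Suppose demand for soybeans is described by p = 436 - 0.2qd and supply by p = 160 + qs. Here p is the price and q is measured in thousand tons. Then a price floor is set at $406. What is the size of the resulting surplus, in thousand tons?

Rearranging demand gives qd = 2180 - 5p; rearranging supply gives qs = p - 160. Without the control the market clears where 2180 - 5p = p - 160, i.e. p* = 390 and q* = 230.
The floor of 406 is above the equilibrium price 390, so it binds.
At p = 406: qd = 2180 - 5·406 = 150 and qs = 406 - 160 = 246.
Surplus = qs - qd = 246 - 150 = 96.

96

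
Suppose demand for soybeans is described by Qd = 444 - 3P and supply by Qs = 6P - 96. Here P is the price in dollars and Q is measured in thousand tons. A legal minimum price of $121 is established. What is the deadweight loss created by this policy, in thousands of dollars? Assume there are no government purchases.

Equilibrium: 444 - 3P = 6P - 96, so 540 = 9P and P* = 60, Q* = 264.
Because the floor (121) lies above the market-clearing price, it is binding.
At P = 121: Qd = 444 - 3·121 = 81 and Qs = 6·121 - 96 = 630.
Quantity traded falls to 81. At Q = 81 the demand price is (444 - 81)/3 = 121 and the supply price is (96 + 81)/6 = 29.5.
Deadweight loss = ½ · (121 - 29.5) · (264 - 81) = ½ · 91.5 · 183 = 8372.25.

8372.25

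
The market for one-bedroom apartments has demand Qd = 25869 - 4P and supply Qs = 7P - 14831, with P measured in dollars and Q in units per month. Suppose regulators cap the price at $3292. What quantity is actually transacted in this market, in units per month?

Without the control the market clears where 25869 - 4P = 7P - 14831, i.e. P* = 3700 and Q* = 11069.
The ceiling of 3292 is below the equilibrium price 3700, so it binds.
At P = 3292: Qd = 25869 - 4·3292 = 12701 and Qs = 7·3292 - 14831 = 8213.
The quantity actually transacted is the short side, supply: 8213.

8213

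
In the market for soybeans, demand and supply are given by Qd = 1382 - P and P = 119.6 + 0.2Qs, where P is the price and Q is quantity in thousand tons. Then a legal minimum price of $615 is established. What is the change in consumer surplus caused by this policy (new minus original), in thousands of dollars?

-259207.5

Rearranging supply gives Qs = 5P - 598. In a free market, 1382 - P = 5P - 598 gives the equilibrium P* = 330, Q* = 1052.
Because the floor (615) lies above the market-clearing price, it is binding.
At P = 615: Qd = 1382 - 615 = 767 and Qs = 5·615 - 598 = 2477.
Consumer surplus without the control is ½ · (1382 - 330) · 1052 = 553352.
With the floor, consumers buy 767 units at 615, so CS = ½ · (1382 - 615) · 767 = 294144.5.
Change in consumer surplus = 294144.5 - 553352 = -259207.5.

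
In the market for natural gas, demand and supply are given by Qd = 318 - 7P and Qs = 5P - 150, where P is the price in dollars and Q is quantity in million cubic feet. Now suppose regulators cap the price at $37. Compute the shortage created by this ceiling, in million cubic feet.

24

In a free market, 318 - 7P = 5P - 150 gives the equilibrium P* = 39, Q* = 45.
Since 37 < 39, the ceiling is binding.
At P = 37: Qd = 318 - 7·37 = 59 and Qs = 5·37 - 150 = 35.
Shortage = Qd - Qs = 59 - 35 = 24.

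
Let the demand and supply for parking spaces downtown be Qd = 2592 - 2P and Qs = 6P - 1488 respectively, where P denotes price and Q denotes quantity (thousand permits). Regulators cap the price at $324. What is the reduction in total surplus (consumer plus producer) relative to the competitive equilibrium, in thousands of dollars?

415152

Without the control the market clears where 2592 - 2P = 6P - 1488, i.e. P* = 510 and Q* = 1572.
Since 324 < 510, the ceiling is binding.
At P = 324: Qd = 2592 - 2·324 = 1944 and Qs = 6·324 - 1488 = 456.
Quantity traded falls to 456. At Q = 456 the demand price is (2592 - 456)/2 = 1068 and the supply price is (1488 + 456)/6 = 324.
Deadweight loss = ½ · (1068 - 324) · (1572 - 456) = ½ · 744 · 1116 = 415152.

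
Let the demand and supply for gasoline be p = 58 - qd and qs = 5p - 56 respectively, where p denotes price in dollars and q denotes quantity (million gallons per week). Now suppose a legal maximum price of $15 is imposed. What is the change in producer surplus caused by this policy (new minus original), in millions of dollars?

Rearranging demand gives qd = 58 - p. Equilibrium: 58 - p = 5p - 56, so 114 = 6p and p* = 19, q* = 39.
The ceiling of 15 is below the equilibrium price 19, so it binds.
At p = 15: qd = 58 - 15 = 43 and qs = 5·15 - 56 = 19.
Producer surplus without the control is ½ · (19 - 11.2) · 39 = 152.1.
With the ceiling, producers sell 19 units at 15, so PS = ½ · (15 - 11.2) · 19 = 36.1.
Change in producer surplus = 36.1 - 152.1 = -116.

-116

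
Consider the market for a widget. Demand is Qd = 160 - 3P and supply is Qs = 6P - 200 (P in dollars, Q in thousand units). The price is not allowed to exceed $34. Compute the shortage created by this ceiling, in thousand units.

54

In a free market, 160 - 3P = 6P - 200 gives the equilibrium P* = 40, Q* = 40.
Since 34 < 40, the ceiling is binding.
At P = 34: Qd = 160 - 3·34 = 58 and Qs = 6·34 - 200 = 4.
Shortage = Qd - Qs = 58 - 4 = 54.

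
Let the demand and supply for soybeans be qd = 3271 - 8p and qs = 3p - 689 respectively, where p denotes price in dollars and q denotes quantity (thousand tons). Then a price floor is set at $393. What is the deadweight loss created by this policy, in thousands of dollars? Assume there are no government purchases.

15972

Setting quantity demanded equal to quantity supplied, 3271 - 8p = 3p - 689, gives p* = 360 and q* = 391.
Since 393 > 360, the floor is binding.
At p = 393: qd = 3271 - 8·393 = 127 and qs = 3·393 - 689 = 490.
Quantity traded falls to 127. At q = 127 the demand price is (3271 - 127)/8 = 393 and the supply price is (689 + 127)/3 = 272.
Deadweight loss = ½ · (393 - 272) · (391 - 127) = ½ · 121 · 264 = 15972.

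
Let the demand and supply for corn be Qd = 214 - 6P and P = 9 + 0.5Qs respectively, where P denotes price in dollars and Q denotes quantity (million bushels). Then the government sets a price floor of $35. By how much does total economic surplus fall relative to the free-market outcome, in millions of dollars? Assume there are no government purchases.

Rearranging supply gives Qs = 2P - 18. Equilibrium: 214 - 6P = 2P - 18, so 232 = 8P and P* = 29, Q* = 40.
The floor of 35 is above the equilibrium price 29, so it binds.
At P = 35: Qd = 214 - 6·35 = 4 and Qs = 2·35 - 18 = 52.
Quantity traded falls to 4. At Q = 4 the demand price is (214 - 4)/6 = 35 and the supply price is (18 + 4)/2 = 11.
Deadweight loss = ½ · (35 - 11) · (40 - 4) = ½ · 24 · 36 = 432.

432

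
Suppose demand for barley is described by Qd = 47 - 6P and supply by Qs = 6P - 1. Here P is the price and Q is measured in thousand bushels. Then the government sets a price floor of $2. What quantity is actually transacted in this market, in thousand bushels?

23

Without the control the market clears where 47 - 6P = 6P - 1, i.e. P* = 4 and Q* = 23.
The floor of 2 is below the equilibrium price 4, so it is not binding; the market clears at P* = 4, Q* = 23.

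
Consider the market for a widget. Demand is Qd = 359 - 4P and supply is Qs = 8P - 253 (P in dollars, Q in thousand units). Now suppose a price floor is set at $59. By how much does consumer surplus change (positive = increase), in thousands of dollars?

In a free market, 359 - 4P = 8P - 253 gives the equilibrium P* = 51, Q* = 155.
The floor of 59 is above the equilibrium price 51, so it binds.
At P = 59: Qd = 359 - 4·59 = 123 and Qs = 8·59 - 253 = 219.
Consumer surplus without the control is ½ · (89.75 - 51) · 155 = 3003.125.
With the floor, consumers buy 123 units at 59, so CS = ½ · (89.75 - 59) · 123 = 1891.125.
Change in consumer surplus = 1891.125 - 3003.125 = -1112.

-1112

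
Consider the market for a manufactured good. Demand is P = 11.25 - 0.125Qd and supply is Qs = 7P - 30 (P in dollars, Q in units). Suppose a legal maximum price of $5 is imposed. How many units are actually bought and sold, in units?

Rearranging demand gives Qd = 90 - 8P. Setting quantity demanded equal to quantity supplied, 90 - 8P = 7P - 30, gives P* = 8 and Q* = 26.
Because the ceiling (5) lies below the market-clearing price, it is binding.
At P = 5: Qd = 90 - 8·5 = 50 and Qs = 7·5 - 30 = 5.
The quantity actually transacted is the short side, supply: 5.

5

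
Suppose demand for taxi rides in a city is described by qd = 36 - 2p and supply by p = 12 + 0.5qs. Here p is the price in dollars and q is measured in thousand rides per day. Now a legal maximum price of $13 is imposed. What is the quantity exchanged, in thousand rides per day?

2

Rearranging supply gives qs = 2p - 24. Without the control the market clears where 36 - 2p = 2p - 24, i.e. p* = 15 and q* = 6.
Because the ceiling (13) lies below the market-clearing price, it is binding.
At p = 13: qd = 36 - 2·13 = 10 and qs = 2·13 - 24 = 2.
The quantity actually transacted is the short side, supply: 2.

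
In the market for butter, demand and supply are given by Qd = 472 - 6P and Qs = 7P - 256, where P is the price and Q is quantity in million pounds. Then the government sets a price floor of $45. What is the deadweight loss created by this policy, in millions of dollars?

Equilibrium: 472 - 6P = 7P - 256, so 728 = 13P and P* = 56, Q* = 136.
The floor of 45 is below the equilibrium price 56, so it is not binding; the market clears at P* = 56, Q* = 136.
Since the control does not bind, no trades are prevented and deadweight loss is zero.

0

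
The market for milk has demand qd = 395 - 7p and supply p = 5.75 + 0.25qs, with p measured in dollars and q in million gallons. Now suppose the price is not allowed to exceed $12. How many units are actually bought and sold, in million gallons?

Rearranging supply gives qs = 4p - 23. Equilibrium: 395 - 7p = 4p - 23, so 418 = 11p and p* = 38, q* = 129.
Because the ceiling (12) lies below the market-clearing price, it is binding.
At p = 12: qd = 395 - 7·12 = 311 and qs = 4·12 - 23 = 25.
The quantity actually transacted is the short side, supply: 25.

25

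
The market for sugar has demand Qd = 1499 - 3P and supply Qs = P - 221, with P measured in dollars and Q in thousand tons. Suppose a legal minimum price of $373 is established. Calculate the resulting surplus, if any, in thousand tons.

In a free market, 1499 - 3P = P - 221 gives the equilibrium P* = 430, Q* = 209.
Since 373 is below P* = 430, the floor does not bind and the free-market outcome prevails.
Since the control does not bind, there is no surplus.

0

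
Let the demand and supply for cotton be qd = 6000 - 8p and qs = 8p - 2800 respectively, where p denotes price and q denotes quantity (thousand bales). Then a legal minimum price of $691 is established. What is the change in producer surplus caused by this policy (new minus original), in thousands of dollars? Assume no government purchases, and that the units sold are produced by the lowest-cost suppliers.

Setting quantity demanded equal to quantity supplied, 6000 - 8p = 8p - 2800, gives p* = 550 and q* = 1600.
The floor of 691 is above the equilibrium price 550, so it binds.
At p = 691: qd = 6000 - 8·691 = 472 and qs = 8·691 - 2800 = 2728.
Producer surplus without the control is ½ · (550 - 350) · 1600 = 160000.
With the floor, 472 units are sold at 691. The supply price at q = 472 is 409, so PS = ½ · [(691 - 350) + (691 - 409)] · 472 = 147028.
Change in producer surplus = 147028 - 160000 = -12972.

-12972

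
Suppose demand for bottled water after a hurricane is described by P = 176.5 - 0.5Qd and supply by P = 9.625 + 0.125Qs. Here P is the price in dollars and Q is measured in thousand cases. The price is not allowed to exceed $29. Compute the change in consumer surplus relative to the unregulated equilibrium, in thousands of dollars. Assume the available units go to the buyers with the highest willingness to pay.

-966

Rearranging demand gives Qd = 353 - 2P; rearranging supply gives Qs = 8P - 77. Setting quantity demanded equal to quantity supplied, 353 - 2P = 8P - 77, gives P* = 43 and Q* = 267.
Since 29 < 43, the ceiling is binding.
At P = 29: Qd = 353 - 2·29 = 295 and Qs = 8·29 - 77 = 155.
Consumer surplus without the control is ½ · (176.5 - 43) · 267 = 17822.25.
With the ceiling, 155 units are sold at 29 (assume they go to the highest-value buyers). The demand price at Q = 155 is 99, so CS = ½ · [(176.5 - 29) + (99 - 29)] · 155 = 16856.25.
Change in consumer surplus = 16856.25 - 17822.25 = -966.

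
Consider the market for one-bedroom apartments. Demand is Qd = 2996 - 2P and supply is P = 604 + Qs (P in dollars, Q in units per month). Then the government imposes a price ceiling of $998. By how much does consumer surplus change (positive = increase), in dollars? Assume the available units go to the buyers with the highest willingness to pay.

Rearranging supply gives Qs = P - 604. Equilibrium: 2996 - 2P = P - 604, so 3600 = 3P and P* = 1200, Q* = 596.
Since 998 < 1200, the ceiling is binding.
At P = 998: Qd = 2996 - 2·998 = 1000 and Qs = 998 - 604 = 394.
Consumer surplus without the control is ½ · (1498 - 1200) · 596 = 88804.
With the ceiling, 394 units are sold at 998 (assume they go to the highest-value buyers). The demand price at Q = 394 is 1301, so CS = ½ · [(1498 - 998) + (1301 - 998)] · 394 = 158191.
Change in consumer surplus = 158191 - 88804 = 69387.

69387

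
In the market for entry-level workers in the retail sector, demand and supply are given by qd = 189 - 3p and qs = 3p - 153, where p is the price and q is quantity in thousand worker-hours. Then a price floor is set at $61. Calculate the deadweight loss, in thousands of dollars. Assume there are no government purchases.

48

Setting quantity demanded equal to quantity supplied, 189 - 3p = 3p - 153, gives p* = 57 and q* = 18.
Because the floor (61) lies above the market-clearing price, it is binding.
At p = 61: qd = 189 - 3·61 = 6 and qs = 3·61 - 153 = 30.
Quantity traded falls to 6. At q = 6 the demand price is (189 - 6)/3 = 61 and the supply price is (153 + 6)/3 = 53.
Deadweight loss = ½ · (61 - 53) · (18 - 6) = ½ · 8 · 12 = 48.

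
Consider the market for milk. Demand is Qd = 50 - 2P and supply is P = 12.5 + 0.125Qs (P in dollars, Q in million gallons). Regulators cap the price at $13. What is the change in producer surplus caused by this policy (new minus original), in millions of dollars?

Rearranging supply gives Qs = 8P - 100. Equilibrium: 50 - 2P = 8P - 100, so 150 = 10P and P* = 15, Q* = 20.
The ceiling of 13 is below the equilibrium price 15, so it binds.
At P = 13: Qd = 50 - 2·13 = 24 and Qs = 8·13 - 100 = 4.
Producer surplus without the control is ½ · (15 - 12.5) · 20 = 25.
With the ceiling, producers sell 4 units at 13, so PS = ½ · (13 - 12.5) · 4 = 1.
Change in producer surplus = 1 - 25 = -24.

-24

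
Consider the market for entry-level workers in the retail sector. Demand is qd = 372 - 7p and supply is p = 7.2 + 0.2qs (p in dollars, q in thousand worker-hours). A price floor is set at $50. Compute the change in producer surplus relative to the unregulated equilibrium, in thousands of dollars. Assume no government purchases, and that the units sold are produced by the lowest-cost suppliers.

-902.4

Rearranging supply gives qs = 5p - 36. Setting quantity demanded equal to quantity supplied, 372 - 7p = 5p - 36, gives p* = 34 and q* = 134.
Because the floor (50) lies above the market-clearing price, it is binding.
At p = 50: qd = 372 - 7·50 = 22 and qs = 5·50 - 36 = 214.
Producer surplus without the control is ½ · (34 - 7.2) · 134 = 1795.6.
With the floor, 22 units are sold at 50. The supply price at q = 22 is 11.6, so PS = ½ · [(50 - 7.2) + (50 - 11.6)] · 22 = 893.2.
Change in producer surplus = 893.2 - 1795.6 = -902.4.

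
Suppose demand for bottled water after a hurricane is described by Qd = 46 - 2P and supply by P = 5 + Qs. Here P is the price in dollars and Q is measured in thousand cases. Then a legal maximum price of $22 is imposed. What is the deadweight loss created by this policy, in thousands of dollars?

0

Rearranging supply gives Qs = P - 5. Setting quantity demanded equal to quantity supplied, 46 - 2P = P - 5, gives P* = 17 and Q* = 12.
The ceiling of 22 is above the equilibrium price 17, so it is not binding; the market clears at P* = 17, Q* = 12.
Since the control does not bind, no trades are prevented and deadweight loss is zero.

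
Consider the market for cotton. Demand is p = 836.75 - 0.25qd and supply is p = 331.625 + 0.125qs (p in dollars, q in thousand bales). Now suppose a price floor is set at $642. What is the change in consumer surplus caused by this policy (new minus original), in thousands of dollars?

Rearranging demand gives qd = 3347 - 4p; rearranging supply gives qs = 8p - 2653. Without the control the market clears where 3347 - 4p = 8p - 2653, i.e. p* = 500 and q* = 1347.
The floor of 642 is above the equilibrium price 500, so it binds.
At p = 642: qd = 3347 - 4·642 = 779 and qs = 8·642 - 2653 = 2483.
Consumer surplus without the control is ½ · (836.75 - 500) · 1347 = 226801.125.
With the floor, consumers buy 779 units at 642, so CS = ½ · (836.75 - 642) · 779 = 75855.125.
Change in consumer surplus = 75855.125 - 226801.125 = -150946.

-150946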